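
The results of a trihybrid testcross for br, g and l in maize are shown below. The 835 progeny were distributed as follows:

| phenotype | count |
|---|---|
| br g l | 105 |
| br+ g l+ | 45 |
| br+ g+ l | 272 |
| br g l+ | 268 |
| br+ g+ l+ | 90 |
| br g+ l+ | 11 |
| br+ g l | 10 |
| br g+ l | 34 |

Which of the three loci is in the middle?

The two most frequent reciprocal classes, br g l+ and br+ g+ l, are the parental types, so the F1 was br g l+ / br+ g+ l.
The two rarest classes, br g+ l+ and br+ g l, are the double crossovers. Comparing them with the parentals, only the g allele has switched, so g is the middle locus and the order is l – g – br.

g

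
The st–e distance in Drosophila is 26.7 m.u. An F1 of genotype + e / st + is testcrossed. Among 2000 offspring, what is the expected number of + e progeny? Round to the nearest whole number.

733

A map distance of 26.7 m.u. corresponds to a recombination frequency of 0.267.
The F1 is + e / st +, so + e is a parental gamete class with expected frequency (1 − r)/2 = 0.733/2 = 0.3665.
Expected number = 0.3665 × 2000 = 733.00 ≈ 733.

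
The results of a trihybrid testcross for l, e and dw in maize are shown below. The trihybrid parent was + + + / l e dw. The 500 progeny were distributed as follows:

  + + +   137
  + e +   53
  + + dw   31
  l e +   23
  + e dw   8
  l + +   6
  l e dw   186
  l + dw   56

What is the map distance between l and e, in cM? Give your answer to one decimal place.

24.6 cM

The two rarest classes, l + + and + e dw, are the double crossovers. Comparing them with the parentals, only the l allele has switched, so l is the middle locus and the order is e – l – dw.
Crossovers in the e–l interval produce the single-crossover classes + e + and l + dw (53 + 56 = 109) plus the double crossovers (14).
RF(e–l) = (109 + 14) / 500 = 123/500 = 0.2460 → 24.6 cM.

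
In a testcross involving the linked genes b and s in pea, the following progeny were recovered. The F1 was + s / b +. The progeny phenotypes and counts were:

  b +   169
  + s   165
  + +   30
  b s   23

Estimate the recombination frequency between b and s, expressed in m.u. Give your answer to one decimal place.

13.7 m.u.

The recombinant classes are + + and b s: 30 + 23 = 53.
Recombination frequency = 53/387 = 0.1370 ≈ 13.7%, i.e. 13.7 m.u.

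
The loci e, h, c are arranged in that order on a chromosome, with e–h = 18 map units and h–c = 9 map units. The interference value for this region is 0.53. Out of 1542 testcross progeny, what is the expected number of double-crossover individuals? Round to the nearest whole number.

Map distances give recombination frequencies of 0.180 and 0.090 for the two intervals.
With interference 0.53 (so coincidence = 0.47), expected double-crossover frequency = 0.180 × 0.090 × 0.47 = 0.00761.
Expected number = 0.00761 × 1542 = 11.74 ≈ 12.

12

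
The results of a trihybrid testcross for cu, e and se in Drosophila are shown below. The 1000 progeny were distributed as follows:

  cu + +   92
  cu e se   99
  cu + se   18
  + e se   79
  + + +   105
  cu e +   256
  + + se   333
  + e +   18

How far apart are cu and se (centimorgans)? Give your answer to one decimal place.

24.0 centimorgans

The two most frequent reciprocal classes, + + se and cu e +, are the parental types, so the F1 was + + se / cu e +.
The two rarest classes, cu + se and + e +, are the double crossovers. Comparing them with the parentals, only the cu allele has switched, so cu is the middle locus and the order is e – cu – se.
Crossovers in the cu–se interval produce the single-crossover classes + + + and cu e se (105 + 99 = 204) plus the double crossovers (36).
RF(cu–se) = (204 + 36) / 1000 = 240/1000 = 0.2400 → 24.0 centimorgans.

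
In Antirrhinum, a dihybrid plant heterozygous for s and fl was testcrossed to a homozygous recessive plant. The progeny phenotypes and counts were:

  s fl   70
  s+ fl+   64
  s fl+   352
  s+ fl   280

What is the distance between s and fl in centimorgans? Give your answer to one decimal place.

17.5 centimorgans

The two most frequent classes, s+ fl (280) and s fl+ (352), are the parental types, so the F1 was s+ fl / s fl+.
The recombinant classes are s+ fl+ and s fl: 64 + 70 = 134.
Recombination frequency = 134/766 = 0.1749 ≈ 17.5%, i.e. 17.5 centimorgans.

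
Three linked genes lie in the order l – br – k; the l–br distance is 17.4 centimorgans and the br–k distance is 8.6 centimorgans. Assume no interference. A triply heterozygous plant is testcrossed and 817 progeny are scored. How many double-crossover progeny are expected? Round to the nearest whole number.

12

Map distances give recombination frequencies of 0.174 and 0.086 for the two intervals.
With no interference, expected double-crossover frequency = 0.174 × 0.086 = 0.01496.
Expected number = 0.01496 × 817 = 12.23 ≈ 12.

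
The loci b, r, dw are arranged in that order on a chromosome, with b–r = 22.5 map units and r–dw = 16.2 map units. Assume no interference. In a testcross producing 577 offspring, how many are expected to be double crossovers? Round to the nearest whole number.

Map distances give recombination frequencies of 0.225 and 0.162 for the two intervals.
With no interference, expected double-crossover frequency = 0.225 × 0.162 = 0.03645.
Expected number = 0.03645 × 577 = 21.03 ≈ 21.

21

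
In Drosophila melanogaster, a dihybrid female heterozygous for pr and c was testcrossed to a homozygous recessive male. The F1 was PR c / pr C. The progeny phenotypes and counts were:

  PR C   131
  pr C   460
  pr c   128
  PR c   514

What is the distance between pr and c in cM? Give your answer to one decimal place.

21.0 cM

The recombinant classes are PR C and pr c: 131 + 128 = 259.
Recombination frequency = 259/1233 = 0.2101 ≈ 21.0%, i.e. 21.0 cM.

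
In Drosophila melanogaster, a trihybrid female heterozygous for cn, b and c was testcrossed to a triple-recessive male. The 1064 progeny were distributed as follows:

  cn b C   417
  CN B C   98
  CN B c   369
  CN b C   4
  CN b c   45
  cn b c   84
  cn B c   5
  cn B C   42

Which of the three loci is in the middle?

The two most frequent reciprocal classes, cn b C and CN B c, are the parental types, so the F1 was cn b C / CN B c.
The two rarest classes, CN b C and cn B c, are the double crossovers. Comparing them with the parentals, only the cn allele has switched, so cn is the middle locus and the order is b – cn – c.

cn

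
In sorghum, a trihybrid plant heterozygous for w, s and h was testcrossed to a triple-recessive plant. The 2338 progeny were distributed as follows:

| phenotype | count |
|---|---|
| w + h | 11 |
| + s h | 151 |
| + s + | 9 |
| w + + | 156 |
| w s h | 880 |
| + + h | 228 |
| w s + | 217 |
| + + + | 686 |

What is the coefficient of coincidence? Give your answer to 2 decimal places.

0.31

The two most frequent reciprocal classes, + + + and w s h, are the parental types, so the F1 was + + + / w s h.
The two rarest classes, + s + and w + h, are the double crossovers. Comparing them with the parentals, only the s allele has switched, so s is the middle locus and the order is h – s – w.
h–s: (445 + 20)/2338 = 0.1989; s–w: (307 + 20)/2338 = 0.1399.
Expected DCO frequency = 0.1989 × 0.1399 ≈ 0.02783; observed = 20/2338 ≈ 0.00855.
Coefficient of coincidence = 0.00855/0.02783 ≈ 0.31.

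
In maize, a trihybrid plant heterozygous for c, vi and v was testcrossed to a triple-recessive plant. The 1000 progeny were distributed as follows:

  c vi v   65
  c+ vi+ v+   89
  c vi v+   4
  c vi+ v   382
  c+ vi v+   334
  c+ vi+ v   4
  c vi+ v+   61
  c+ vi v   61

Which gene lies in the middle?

c

The two most frequent reciprocal classes, c+ vi v+ and c vi+ v, are the parental types, so the F1 was c+ vi v+ / c vi+ v.
The two rarest classes, c vi v+ and c+ vi+ v, are the double crossovers. Comparing them with the parentals, only the c allele has switched, so c is the middle locus and the order is v – c – vi.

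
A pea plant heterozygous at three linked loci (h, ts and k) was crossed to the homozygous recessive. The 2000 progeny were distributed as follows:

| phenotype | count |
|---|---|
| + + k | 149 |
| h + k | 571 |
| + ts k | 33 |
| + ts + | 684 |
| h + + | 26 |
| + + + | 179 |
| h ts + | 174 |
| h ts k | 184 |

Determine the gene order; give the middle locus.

k

The two most frequent reciprocal classes, h + k and + ts +, are the parental types, so the F1 was h + k / + ts +.
The two rarest classes, h + + and + ts k, are the double crossovers. Comparing them with the parentals, only the k allele has switched, so k is the middle locus and the order is ts – k – h.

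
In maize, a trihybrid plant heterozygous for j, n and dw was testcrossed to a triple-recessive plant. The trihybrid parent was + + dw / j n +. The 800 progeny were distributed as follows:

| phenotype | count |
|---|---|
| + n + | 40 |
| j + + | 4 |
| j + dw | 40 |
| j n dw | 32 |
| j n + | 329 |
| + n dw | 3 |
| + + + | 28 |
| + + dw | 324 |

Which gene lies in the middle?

The two rarest classes, + n dw and j + +, are the double crossovers. Comparing them with the parentals, only the n allele has switched, so n is the middle locus and the order is j – n – dw.

n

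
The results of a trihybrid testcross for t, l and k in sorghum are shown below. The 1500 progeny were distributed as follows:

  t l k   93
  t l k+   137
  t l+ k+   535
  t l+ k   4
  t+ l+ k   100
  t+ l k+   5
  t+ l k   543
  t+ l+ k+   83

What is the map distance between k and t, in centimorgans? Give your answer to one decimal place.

The two most frequent reciprocal classes, t+ l k and t l+ k+, are the parental types, so the F1 was t+ l k / t l+ k+.
The two rarest classes, t+ l k+ and t l+ k, are the double crossovers. Comparing them with the parentals, only the k allele has switched, so k is the middle locus and the order is t – k – l.
Crossovers in the t–k interval produce the single-crossover classes t l k and t+ l+ k+ (93 + 83 = 176) plus the double crossovers (9).
RF(t–k) = (176 + 9) / 1500 = 185/1500 = 0.1233 → 12.3 centimorgans.

12.3 centimorgans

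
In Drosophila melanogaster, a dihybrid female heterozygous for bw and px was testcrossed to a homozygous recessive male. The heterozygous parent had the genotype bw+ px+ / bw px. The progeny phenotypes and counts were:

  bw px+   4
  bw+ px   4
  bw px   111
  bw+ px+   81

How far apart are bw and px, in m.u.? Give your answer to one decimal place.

4.0 m.u.

The recombinant classes are bw+ px and bw px+: 4 + 4 = 8.
Recombination frequency = 8/200 = 0.0400 ≈ 4.0%, i.e. 4.0 m.u.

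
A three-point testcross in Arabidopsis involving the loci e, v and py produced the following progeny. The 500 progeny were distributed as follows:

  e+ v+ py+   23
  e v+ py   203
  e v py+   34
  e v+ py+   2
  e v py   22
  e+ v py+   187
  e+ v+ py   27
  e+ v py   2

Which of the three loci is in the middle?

py

The two most frequent reciprocal classes, e+ v py+ and e v+ py, are the parental types, so the F1 was e+ v py+ / e v+ py.
The two rarest classes, e+ v py and e v+ py+, are the double crossovers. Comparing them with the parentals, only the py allele has switched, so py is the middle locus and the order is e – py – v.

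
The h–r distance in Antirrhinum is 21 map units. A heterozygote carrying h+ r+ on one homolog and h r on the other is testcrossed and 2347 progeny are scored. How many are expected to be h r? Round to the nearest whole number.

A map distance of 21 map units corresponds to a recombination frequency of 0.210.
The F1 is h+ r+ / h r, so h r is a parental gamete class with expected frequency (1 − r)/2 = 0.790/2 = 0.3950.
Expected number = 0.3950 × 2347 = 927.07 ≈ 927.

927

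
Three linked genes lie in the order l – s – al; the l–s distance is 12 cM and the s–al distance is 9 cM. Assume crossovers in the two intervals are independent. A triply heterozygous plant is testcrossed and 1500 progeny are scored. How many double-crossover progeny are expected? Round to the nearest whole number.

16

Map distances give recombination frequencies of 0.120 and 0.090 for the two intervals.
With no interference, expected double-crossover frequency = 0.120 × 0.090 = 0.01080.
Expected number = 0.01080 × 1500 = 16.20 ≈ 16.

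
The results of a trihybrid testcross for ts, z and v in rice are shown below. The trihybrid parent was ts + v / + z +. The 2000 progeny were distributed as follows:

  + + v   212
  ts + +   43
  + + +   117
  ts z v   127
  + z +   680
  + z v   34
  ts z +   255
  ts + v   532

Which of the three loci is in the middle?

The two rarest classes, ts + + and + z v, are the double crossovers. Comparing them with the parentals, only the v allele has switched, so v is the middle locus and the order is z – v – ts.

v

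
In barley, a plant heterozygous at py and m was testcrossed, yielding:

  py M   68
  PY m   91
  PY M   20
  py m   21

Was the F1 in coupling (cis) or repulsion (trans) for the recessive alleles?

The two most frequent classes are PY m (91) and py M (68); these are the parental (non-recombinant) types.
So the F1 carried PY m on one chromosome and py M on the other — the recessive alleles are on opposite chromosomes (trans / repulsion).

trans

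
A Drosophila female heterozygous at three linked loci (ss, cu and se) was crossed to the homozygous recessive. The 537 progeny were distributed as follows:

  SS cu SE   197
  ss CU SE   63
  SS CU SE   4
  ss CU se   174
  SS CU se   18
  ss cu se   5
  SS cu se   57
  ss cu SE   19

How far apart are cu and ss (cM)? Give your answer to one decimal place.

8.6 cM

The two most frequent reciprocal classes, ss CU se and SS cu SE, are the parental types, so the F1 was ss CU se / SS cu SE.
The two rarest classes, ss cu se and SS CU SE, are the double crossovers. Comparing them with the parentals, only the cu allele has switched, so cu is the middle locus and the order is se – cu – ss.
Crossovers in the cu–ss interval produce the single-crossover classes SS CU se and ss cu SE (18 + 19 = 37) plus the double crossovers (9).
RF(cu–ss) = (37 + 9) / 537 = 46/537 = 0.0857 → 8.6 cM.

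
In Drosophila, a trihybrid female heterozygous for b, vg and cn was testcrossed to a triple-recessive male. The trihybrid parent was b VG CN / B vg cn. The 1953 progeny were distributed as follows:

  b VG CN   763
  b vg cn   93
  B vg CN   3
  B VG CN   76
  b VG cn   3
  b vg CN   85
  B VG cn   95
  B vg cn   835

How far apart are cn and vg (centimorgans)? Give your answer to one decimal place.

9.5 centimorgans

The two rarest classes, b VG cn and B vg CN, are the double crossovers. Comparing them with the parentals, only the cn allele has switched, so cn is the middle locus and the order is vg – cn – b.
Crossovers in the vg–cn interval produce the single-crossover classes b vg CN and B VG cn (85 + 95 = 180) plus the double crossovers (6).
RF(vg–cn) = (180 + 6) / 1953 = 186/1953 = 0.0952 → 9.5 centimorgans.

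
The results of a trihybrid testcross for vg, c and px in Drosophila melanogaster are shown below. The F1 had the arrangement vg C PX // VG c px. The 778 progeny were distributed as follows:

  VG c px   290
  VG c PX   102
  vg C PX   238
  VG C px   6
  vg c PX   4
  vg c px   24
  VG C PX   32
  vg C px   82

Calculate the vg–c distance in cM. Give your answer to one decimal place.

The two rarest classes, vg c PX and VG C px, are the double crossovers. Comparing them with the parentals, only the c allele has switched, so c is the middle locus and the order is vg – c – px.
Crossovers in the vg–c interval produce the single-crossover classes VG C PX and vg c px (32 + 24 = 56) plus the double crossovers (10).
RF(vg–c) = (56 + 10) / 778 = 66/778 = 0.0848 → 8.5 cM.

8.5 cM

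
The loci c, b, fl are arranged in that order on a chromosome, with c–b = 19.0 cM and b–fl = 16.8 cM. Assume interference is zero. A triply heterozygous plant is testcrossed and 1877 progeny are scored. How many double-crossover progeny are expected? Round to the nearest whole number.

60

Map distances give recombination frequencies of 0.190 and 0.168 for the two intervals.
With no interference, expected double-crossover frequency = 0.190 × 0.168 = 0.03192.
Expected number = 0.03192 × 1877 = 59.91 ≈ 60.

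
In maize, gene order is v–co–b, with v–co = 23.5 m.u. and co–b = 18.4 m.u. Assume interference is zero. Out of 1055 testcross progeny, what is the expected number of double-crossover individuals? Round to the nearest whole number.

46

Map distances give recombination frequencies of 0.235 and 0.184 for the two intervals.
With no interference, expected double-crossover frequency = 0.235 × 0.184 = 0.04324.
Expected number = 0.04324 × 1055 = 45.62 ≈ 46.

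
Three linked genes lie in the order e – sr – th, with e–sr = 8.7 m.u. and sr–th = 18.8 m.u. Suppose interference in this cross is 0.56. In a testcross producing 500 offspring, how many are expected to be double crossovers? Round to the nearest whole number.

Map distances give recombination frequencies of 0.087 and 0.188 for the two intervals.
With interference 0.56 (so coincidence = 0.44), expected double-crossover frequency = 0.087 × 0.188 × 0.44 = 0.00720.
Expected number = 0.00720 × 500 = 3.60 ≈ 4.

4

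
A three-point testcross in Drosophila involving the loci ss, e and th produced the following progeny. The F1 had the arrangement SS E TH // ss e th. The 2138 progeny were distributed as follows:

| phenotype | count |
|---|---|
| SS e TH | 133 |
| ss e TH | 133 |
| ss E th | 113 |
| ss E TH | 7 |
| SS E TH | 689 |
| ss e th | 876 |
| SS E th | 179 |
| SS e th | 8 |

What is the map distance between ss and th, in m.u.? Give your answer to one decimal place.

15.3 m.u.

The two rarest classes, ss E TH and SS e th, are the double crossovers. Comparing them with the parentals, only the ss allele has switched, so ss is the middle locus and the order is e – ss – th.
Crossovers in the ss–th interval produce the single-crossover classes SS E th and ss e TH (179 + 133 = 312) plus the double crossovers (15).
RF(ss–th) = (312 + 15) / 2138 = 327/2138 = 0.1529 → 15.3 m.u.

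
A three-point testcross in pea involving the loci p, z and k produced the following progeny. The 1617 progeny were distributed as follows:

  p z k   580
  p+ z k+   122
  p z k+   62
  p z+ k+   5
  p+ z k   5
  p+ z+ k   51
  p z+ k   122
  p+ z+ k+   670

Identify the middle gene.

p

The two most frequent reciprocal classes, p z k and p+ z+ k+, are the parental types, so the F1 was p z k / p+ z+ k+.
The two rarest classes, p+ z k and p z+ k+, are the double crossovers. Comparing them with the parentals, only the p allele has switched, so p is the middle locus and the order is k – p – z.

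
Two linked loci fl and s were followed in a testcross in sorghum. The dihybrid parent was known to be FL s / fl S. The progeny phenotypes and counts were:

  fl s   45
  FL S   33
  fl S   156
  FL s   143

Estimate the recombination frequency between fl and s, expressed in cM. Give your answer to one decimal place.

20.7 cM

The recombinant classes are FL S and fl s: 33 + 45 = 78.
Recombination frequency = 78/377 = 0.2069 ≈ 20.7%, i.e. 20.7 cM.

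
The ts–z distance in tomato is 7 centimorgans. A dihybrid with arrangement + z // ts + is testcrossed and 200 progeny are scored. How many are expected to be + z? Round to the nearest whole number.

A map distance of 7 centimorgans corresponds to a recombination frequency of 0.070.
The F1 is + z / ts +, so + z is a parental gamete class with expected frequency (1 − r)/2 = 0.930/2 = 0.4650.
Expected number = 0.4650 × 200 = 93.00 ≈ 93.

93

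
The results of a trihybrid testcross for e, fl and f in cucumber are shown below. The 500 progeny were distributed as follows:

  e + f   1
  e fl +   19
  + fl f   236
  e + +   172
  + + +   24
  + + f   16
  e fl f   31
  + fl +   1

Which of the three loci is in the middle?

f

The two most frequent reciprocal classes, + fl f and e + +, are the parental types, so the F1 was + fl f / e + +.
The two rarest classes, + fl + and e + f, are the double crossovers. Comparing them with the parentals, only the f allele has switched, so f is the middle locus and the order is fl – f – e.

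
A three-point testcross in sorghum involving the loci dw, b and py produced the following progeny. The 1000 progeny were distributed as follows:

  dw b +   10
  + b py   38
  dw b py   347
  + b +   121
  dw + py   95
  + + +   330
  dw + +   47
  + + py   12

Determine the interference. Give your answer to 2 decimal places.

0.14

The two most frequent reciprocal classes, + + + and dw b py, are the parental types, so the F1 was + + + / dw b py.
The two rarest classes, + + py and dw b +, are the double crossovers. Comparing them with the parentals, only the py allele has switched, so py is the middle locus and the order is b – py – dw.
b–py: (216 + 22)/1000 = 0.2380; py–dw: (85 + 22)/1000 = 0.1070.
Expected DCO frequency = 0.2380 × 0.1070 ≈ 0.02547; observed = 22/1000 ≈ 0.02200.
Coefficient of coincidence = 0.02200/0.02547 ≈ 0.86; interference = 1 − 0.86 = 0.14.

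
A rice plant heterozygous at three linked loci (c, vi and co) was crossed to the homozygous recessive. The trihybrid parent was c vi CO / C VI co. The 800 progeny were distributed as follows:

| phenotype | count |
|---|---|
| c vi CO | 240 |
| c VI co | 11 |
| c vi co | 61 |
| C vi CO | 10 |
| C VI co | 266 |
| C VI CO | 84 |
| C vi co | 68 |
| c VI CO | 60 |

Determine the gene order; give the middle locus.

The two rarest classes, C vi CO and c VI co, are the double crossovers. Comparing them with the parentals, only the c allele has switched, so c is the middle locus and the order is co – c – vi.

c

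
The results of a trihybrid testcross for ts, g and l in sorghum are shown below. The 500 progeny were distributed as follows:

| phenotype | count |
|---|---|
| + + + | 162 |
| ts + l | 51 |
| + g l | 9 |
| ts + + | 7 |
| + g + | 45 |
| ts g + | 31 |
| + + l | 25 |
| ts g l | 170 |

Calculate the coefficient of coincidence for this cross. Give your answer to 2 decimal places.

0.99

The two most frequent reciprocal classes, ts g l and + + +, are the parental types, so the F1 was ts g l / + + +.
The two rarest classes, + g l and ts + +, are the double crossovers. Comparing them with the parentals, only the ts allele has switched, so ts is the middle locus and the order is g – ts – l.
g–ts: (96 + 16)/500 = 0.2240; ts–l: (56 + 16)/500 = 0.1440.
Expected DCO frequency = 0.2240 × 0.1440 ≈ 0.03226; observed = 16/500 ≈ 0.03200.
Coefficient of coincidence = 0.03200/0.03226 ≈ 0.99.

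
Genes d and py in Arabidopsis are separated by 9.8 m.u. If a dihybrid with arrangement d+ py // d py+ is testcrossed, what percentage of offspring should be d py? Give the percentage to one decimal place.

4.9%

A map distance of 9.8 m.u. corresponds to a recombination frequency of 0.098.
The F1 is d+ py / d py+, so d py is a recombinant gamete class with expected frequency r/2 = 0.098/2 = 0.0490.
That is 0.0490 = 4.9% of the progeny.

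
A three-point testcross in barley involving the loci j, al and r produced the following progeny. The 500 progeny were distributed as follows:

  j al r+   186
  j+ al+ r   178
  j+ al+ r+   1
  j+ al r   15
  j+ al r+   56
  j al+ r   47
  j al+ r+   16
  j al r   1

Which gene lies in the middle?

The two most frequent reciprocal classes, j al r+ and j+ al+ r, are the parental types, so the F1 was j al r+ / j+ al+ r.
The two rarest classes, j al r and j+ al+ r+, are the double crossovers. Comparing them with the parentals, only the r allele has switched, so r is the middle locus and the order is j – r – al.

r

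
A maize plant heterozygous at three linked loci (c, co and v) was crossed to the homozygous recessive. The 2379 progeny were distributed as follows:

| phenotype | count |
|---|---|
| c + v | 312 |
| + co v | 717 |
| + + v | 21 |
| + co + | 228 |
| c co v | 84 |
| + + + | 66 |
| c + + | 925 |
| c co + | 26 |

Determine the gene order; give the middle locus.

The two most frequent reciprocal classes, + co v and c + +, are the parental types, so the F1 was + co v / c + +.
The two rarest classes, + + v and c co +, are the double crossovers. Comparing them with the parentals, only the co allele has switched, so co is the middle locus and the order is c – co – v.

co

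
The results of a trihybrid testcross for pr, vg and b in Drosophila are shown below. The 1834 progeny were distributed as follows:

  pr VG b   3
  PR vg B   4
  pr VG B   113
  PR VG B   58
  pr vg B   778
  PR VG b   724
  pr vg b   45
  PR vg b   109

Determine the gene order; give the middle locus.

pr

The two most frequent reciprocal classes, pr vg B and PR VG b, are the parental types, so the F1 was pr vg B / PR VG b.
The two rarest classes, PR vg B and pr VG b, are the double crossovers. Comparing them with the parentals, only the pr allele has switched, so pr is the middle locus and the order is vg – pr – b.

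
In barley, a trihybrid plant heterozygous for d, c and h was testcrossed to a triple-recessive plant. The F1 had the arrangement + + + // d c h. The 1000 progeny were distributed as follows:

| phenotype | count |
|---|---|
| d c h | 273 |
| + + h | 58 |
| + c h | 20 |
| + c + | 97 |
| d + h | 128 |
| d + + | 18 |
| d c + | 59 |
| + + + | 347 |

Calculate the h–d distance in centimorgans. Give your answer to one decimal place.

The two rarest classes, d + + and + c h, are the double crossovers. Comparing them with the parentals, only the d allele has switched, so d is the middle locus and the order is h – d – c.
Crossovers in the h–d interval produce the single-crossover classes + + h and d c + (58 + 59 = 117) plus the double crossovers (38).
RF(h–d) = (117 + 38) / 1000 = 155/1000 = 0.1550 → 15.5 centimorgans.

15.5 centimorgans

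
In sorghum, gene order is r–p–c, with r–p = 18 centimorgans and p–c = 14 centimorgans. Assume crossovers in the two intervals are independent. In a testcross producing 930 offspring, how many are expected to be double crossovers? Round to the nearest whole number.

23

Map distances give recombination frequencies of 0.180 and 0.140 for the two intervals.
With no interference, expected double-crossover frequency = 0.180 × 0.140 = 0.02520.
Expected number = 0.02520 × 930 = 23.44 ≈ 23.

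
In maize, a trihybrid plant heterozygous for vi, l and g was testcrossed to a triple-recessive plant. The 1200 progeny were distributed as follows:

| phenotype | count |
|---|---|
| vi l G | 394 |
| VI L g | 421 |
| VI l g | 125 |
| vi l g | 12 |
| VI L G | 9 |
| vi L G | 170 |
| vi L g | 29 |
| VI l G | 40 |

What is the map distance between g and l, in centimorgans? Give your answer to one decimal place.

The two most frequent reciprocal classes, VI L g and vi l G, are the parental types, so the F1 was VI L g / vi l G.
The two rarest classes, VI L G and vi l g, are the double crossovers. Comparing them with the parentals, only the g allele has switched, so g is the middle locus and the order is l – g – vi.
Crossovers in the l–g interval produce the single-crossover classes VI l g and vi L G (125 + 170 = 295) plus the double crossovers (21).
RF(l–g) = (295 + 21) / 1200 = 316/1200 = 0.2633 → 26.3 centimorgans.

26.3 centimorgans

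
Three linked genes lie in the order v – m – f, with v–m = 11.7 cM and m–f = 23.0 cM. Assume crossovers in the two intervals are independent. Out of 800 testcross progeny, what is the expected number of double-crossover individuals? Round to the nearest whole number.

Map distances give recombination frequencies of 0.117 and 0.230 for the two intervals.
With no interference, expected double-crossover frequency = 0.117 × 0.230 = 0.02691.
Expected number = 0.02691 × 800 = 21.53 ≈ 22.

22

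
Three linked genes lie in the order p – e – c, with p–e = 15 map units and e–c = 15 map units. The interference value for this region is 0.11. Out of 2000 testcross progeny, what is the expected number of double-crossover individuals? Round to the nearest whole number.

Map distances give recombination frequencies of 0.150 and 0.150 for the two intervals.
With interference 0.11 (so coincidence = 0.89), expected double-crossover frequency = 0.150 × 0.150 × 0.89 = 0.02003.
Expected number = 0.02003 × 2000 = 40.05 ≈ 40.

40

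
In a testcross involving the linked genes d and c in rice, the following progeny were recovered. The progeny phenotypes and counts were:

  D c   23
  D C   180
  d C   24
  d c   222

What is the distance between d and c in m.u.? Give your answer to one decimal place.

The two most frequent classes, D C (180) and d c (222), are the parental types, so the F1 was D C / d c.
The recombinant classes are D c and d C: 23 + 24 = 47.
Recombination frequency = 47/449 = 0.1047 ≈ 10.5%, i.e. 10.5 m.u.

10.5 m.u.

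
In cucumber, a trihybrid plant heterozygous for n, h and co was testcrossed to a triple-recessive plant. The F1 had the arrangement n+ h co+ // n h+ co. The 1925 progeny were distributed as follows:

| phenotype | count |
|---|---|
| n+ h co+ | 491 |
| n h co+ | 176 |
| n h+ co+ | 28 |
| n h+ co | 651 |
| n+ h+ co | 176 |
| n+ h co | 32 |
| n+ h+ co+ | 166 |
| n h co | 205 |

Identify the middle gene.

The two rarest classes, n+ h co and n h+ co+, are the double crossovers. Comparing them with the parentals, only the co allele has switched, so co is the middle locus and the order is n – co – h.

co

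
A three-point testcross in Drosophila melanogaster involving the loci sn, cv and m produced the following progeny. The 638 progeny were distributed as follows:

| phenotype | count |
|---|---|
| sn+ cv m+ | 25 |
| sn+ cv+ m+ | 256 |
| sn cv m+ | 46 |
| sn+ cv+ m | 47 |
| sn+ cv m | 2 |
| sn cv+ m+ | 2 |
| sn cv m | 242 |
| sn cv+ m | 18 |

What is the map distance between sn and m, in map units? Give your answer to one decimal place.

15.2 map units

The two most frequent reciprocal classes, sn cv m and sn+ cv+ m+, are the parental types, so the F1 was sn cv m / sn+ cv+ m+.
The two rarest classes, sn+ cv m and sn cv+ m+, are the double crossovers. Comparing them with the parentals, only the sn allele has switched, so sn is the middle locus and the order is m – sn – cv.
Crossovers in the m–sn interval produce the single-crossover classes sn cv m+ and sn+ cv+ m (46 + 47 = 93) plus the double crossovers (4).
RF(m–sn) = (93 + 4) / 638 = 97/638 = 0.1520 → 15.2 map units.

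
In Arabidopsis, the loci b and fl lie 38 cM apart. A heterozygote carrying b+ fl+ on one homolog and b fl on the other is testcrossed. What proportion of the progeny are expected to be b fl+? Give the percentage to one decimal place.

19.0%

A map distance of 38 cM corresponds to a recombination frequency of 0.380.
The F1 is b+ fl+ / b fl, so b fl+ is a recombinant gamete class with expected frequency r/2 = 0.380/2 = 0.1900.
That is 0.1900 = 19.0% of the progeny.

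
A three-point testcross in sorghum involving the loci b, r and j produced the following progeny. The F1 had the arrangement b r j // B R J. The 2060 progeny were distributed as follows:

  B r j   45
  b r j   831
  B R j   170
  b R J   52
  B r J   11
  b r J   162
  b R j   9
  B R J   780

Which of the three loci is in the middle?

r

The two rarest classes, b R j and B r J, are the double crossovers. Comparing them with the parentals, only the r allele has switched, so r is the middle locus and the order is j – r – b.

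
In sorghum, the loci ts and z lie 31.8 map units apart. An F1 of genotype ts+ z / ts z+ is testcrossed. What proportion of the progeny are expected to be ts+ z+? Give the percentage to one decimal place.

15.9%

A map distance of 31.8 map units corresponds to a recombination frequency of 0.318.
The F1 is ts+ z / ts z+, so ts+ z+ is a recombinant gamete class with expected frequency r/2 = 0.318/2 = 0.1590.
That is 0.1590 = 15.9% of the progeny.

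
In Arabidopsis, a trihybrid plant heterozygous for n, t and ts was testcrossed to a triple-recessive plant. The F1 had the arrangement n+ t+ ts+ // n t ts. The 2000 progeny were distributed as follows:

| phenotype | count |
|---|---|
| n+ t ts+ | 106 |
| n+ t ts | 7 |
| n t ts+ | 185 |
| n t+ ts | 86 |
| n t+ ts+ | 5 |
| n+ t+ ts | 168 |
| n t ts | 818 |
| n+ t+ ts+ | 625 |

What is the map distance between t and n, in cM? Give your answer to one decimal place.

10.2 cM

The two rarest classes, n t+ ts+ and n+ t ts, are the double crossovers. Comparing them with the parentals, only the n allele has switched, so n is the middle locus and the order is t – n – ts.
Crossovers in the t–n interval produce the single-crossover classes n+ t ts+ and n t+ ts (106 + 86 = 192) plus the double crossovers (12).
RF(t–n) = (192 + 12) / 2000 = 204/2000 = 0.1020 → 10.2 cM.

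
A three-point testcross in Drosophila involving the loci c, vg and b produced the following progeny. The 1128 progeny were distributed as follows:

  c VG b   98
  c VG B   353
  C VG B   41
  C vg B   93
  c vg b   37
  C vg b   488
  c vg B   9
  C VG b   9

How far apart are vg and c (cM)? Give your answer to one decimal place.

8.5 cM

The two most frequent reciprocal classes, c VG B and C vg b, are the parental types, so the F1 was c VG B / C vg b.
The two rarest classes, c vg B and C VG b, are the double crossovers. Comparing them with the parentals, only the vg allele has switched, so vg is the middle locus and the order is b – vg – c.
Crossovers in the vg–c interval produce the single-crossover classes C VG B and c vg b (41 + 37 = 78) plus the double crossovers (18).
RF(vg–c) = (78 + 18) / 1128 = 96/1128 = 0.0851 → 8.5 cM.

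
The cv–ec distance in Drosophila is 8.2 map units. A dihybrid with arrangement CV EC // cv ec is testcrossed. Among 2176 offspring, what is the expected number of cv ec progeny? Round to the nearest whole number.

999

A map distance of 8.2 map units corresponds to a recombination frequency of 0.082.
The F1 is CV EC / cv ec, so cv ec is a parental gamete class with expected frequency (1 − r)/2 = 0.918/2 = 0.4590.
Expected number = 0.4590 × 2176 = 998.78 ≈ 999.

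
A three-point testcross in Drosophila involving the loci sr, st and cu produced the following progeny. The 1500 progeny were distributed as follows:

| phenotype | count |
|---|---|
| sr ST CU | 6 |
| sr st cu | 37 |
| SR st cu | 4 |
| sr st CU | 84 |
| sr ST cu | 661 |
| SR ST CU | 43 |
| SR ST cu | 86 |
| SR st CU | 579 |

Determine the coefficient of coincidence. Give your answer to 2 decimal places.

The two most frequent reciprocal classes, SR st CU and sr ST cu, are the parental types, so the F1 was SR st CU / sr ST cu.
The two rarest classes, SR st cu and sr ST CU, are the double crossovers. Comparing them with the parentals, only the cu allele has switched, so cu is the middle locus and the order is st – cu – sr.
st–cu: (80 + 10)/1500 = 0.0600; cu–sr: (170 + 10)/1500 = 0.1200.
Expected DCO frequency = 0.0600 × 0.1200 ≈ 0.00720; observed = 10/1500 ≈ 0.00667.
Coefficient of coincidence = 0.00667/0.00720 ≈ 0.93.

0.93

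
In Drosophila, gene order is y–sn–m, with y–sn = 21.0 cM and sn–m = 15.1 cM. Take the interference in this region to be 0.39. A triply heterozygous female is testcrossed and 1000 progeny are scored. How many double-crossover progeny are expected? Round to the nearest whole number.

Map distances give recombination frequencies of 0.210 and 0.151 for the two intervals.
With interference 0.39 (so coincidence = 0.61), expected double-crossover frequency = 0.210 × 0.151 × 0.61 = 0.01934.
Expected number = 0.01934 × 1000 = 19.34 ≈ 19.

19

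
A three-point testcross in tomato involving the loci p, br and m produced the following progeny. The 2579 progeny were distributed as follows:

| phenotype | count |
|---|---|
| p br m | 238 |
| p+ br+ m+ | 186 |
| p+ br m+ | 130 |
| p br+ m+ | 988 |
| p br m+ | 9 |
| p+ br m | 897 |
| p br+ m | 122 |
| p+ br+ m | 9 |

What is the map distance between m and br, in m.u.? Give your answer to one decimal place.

10.5 m.u.

The two most frequent reciprocal classes, p br+ m+ and p+ br m, are the parental types, so the F1 was p br+ m+ / p+ br m.
The two rarest classes, p br m+ and p+ br+ m, are the double crossovers. Comparing them with the parentals, only the br allele has switched, so br is the middle locus and the order is p – br – m.
Crossovers in the br–m interval produce the single-crossover classes p br+ m and p+ br m+ (122 + 130 = 252) plus the double crossovers (18).
RF(br–m) = (252 + 18) / 2579 = 270/2579 = 0.1047 → 10.5 m.u.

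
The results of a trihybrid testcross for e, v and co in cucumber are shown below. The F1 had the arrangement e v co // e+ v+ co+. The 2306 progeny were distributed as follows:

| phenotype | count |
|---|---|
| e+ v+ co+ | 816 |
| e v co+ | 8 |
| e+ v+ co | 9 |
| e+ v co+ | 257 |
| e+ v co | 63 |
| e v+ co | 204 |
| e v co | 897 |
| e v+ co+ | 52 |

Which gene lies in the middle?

The two rarest classes, e v co+ and e+ v+ co, are the double crossovers. Comparing them with the parentals, only the co allele has switched, so co is the middle locus and the order is v – co – e.

co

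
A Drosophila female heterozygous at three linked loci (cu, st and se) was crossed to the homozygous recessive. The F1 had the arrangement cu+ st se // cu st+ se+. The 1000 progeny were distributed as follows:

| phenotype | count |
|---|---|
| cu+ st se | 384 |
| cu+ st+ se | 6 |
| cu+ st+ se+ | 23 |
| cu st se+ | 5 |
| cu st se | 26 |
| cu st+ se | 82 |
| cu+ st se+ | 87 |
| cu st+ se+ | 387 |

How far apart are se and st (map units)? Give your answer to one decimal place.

The two rarest classes, cu+ st+ se and cu st se+, are the double crossovers. Comparing them with the parentals, only the st allele has switched, so st is the middle locus and the order is se – st – cu.
Crossovers in the se–st interval produce the single-crossover classes cu+ st se+ and cu st+ se (87 + 82 = 169) plus the double crossovers (11).
RF(se–st) = (169 + 11) / 1000 = 180/1000 = 0.1800 → 18.0 map units.

18.0 map units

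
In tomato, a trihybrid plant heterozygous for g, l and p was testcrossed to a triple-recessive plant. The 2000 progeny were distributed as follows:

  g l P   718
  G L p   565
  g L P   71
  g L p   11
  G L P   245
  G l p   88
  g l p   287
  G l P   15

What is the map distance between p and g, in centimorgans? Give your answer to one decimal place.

27.9 centimorgans

The two most frequent reciprocal classes, G L p and g l P, are the parental types, so the F1 was G L p / g l P.
The two rarest classes, g L p and G l P, are the double crossovers. Comparing them with the parentals, only the g allele has switched, so g is the middle locus and the order is l – g – p.
Crossovers in the g–p interval produce the single-crossover classes G L P and g l p (245 + 287 = 532) plus the double crossovers (26).
RF(g–p) = (532 + 26) / 2000 = 558/2000 = 0.2790 → 27.9 centimorgans.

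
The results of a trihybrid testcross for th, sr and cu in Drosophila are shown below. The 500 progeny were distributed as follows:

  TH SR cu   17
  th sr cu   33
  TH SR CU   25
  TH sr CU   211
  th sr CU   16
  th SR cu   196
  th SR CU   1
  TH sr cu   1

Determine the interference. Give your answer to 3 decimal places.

The two most frequent reciprocal classes, th SR cu and TH sr CU, are the parental types, so the F1 was th SR cu / TH sr CU.
The two rarest classes, th SR CU and TH sr cu, are the double crossovers. Comparing them with the parentals, only the cu allele has switched, so cu is the middle locus and the order is sr – cu – th.
sr–cu: (58 + 2)/500 = 0.1200; cu–th: (33 + 2)/500 = 0.0700.
Expected DCO frequency = 0.1200 × 0.0700 ≈ 0.00840; observed = 2/500 ≈ 0.00400.
Coefficient of coincidence = 0.00400/0.00840 ≈ 0.476; interference = 1 − 0.476 = 0.524.

0.524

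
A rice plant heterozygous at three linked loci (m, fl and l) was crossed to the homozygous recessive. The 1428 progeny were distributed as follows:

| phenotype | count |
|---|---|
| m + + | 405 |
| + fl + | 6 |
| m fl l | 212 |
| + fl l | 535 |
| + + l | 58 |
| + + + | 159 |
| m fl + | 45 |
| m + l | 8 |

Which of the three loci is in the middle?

The two most frequent reciprocal classes, m + + and + fl l, are the parental types, so the F1 was m + + / + fl l.
The two rarest classes, m + l and + fl +, are the double crossovers. Comparing them with the parentals, only the l allele has switched, so l is the middle locus and the order is fl – l – m.

l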